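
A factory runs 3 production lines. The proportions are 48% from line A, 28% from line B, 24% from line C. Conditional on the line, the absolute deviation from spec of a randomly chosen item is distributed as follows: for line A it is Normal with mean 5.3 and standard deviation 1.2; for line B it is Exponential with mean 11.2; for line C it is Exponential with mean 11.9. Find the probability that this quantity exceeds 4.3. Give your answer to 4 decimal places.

Conditional on each line, P(X > 4.3): A: 0.797672; B: 0.68118; C: 0.696739.
By total probability, P(X > 4.3) = 0.48·0.797672 + 0.28·0.68118 + 0.24·0.696739 = 0.74083.

0.7408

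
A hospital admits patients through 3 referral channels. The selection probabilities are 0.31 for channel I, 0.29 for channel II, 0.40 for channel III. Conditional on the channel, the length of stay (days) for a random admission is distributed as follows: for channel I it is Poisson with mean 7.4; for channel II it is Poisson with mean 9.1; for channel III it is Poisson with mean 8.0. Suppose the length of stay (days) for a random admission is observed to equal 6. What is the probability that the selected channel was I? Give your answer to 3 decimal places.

0.367

Likelihoods P(X=6 | ·): I: 0.139405; II: 0.0880716; III: 0.122138.
Posterior ∝ prior × likelihood. Numerator for I: 0.31·0.139405 = 0.0432156.
Normalizing constant: 0.31·0.139405 + 0.29·0.0880716 + 0.4·0.122138 = 0.117612.
P(I | observation) = 0.0432156 / 0.117612 = 0.367443.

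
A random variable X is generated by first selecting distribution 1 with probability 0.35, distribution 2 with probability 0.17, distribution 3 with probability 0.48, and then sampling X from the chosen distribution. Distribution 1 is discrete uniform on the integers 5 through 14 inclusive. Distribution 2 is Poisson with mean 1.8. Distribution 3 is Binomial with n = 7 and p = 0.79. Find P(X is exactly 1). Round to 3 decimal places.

0.051

Conditional on each component, P(X = 1): 1: 0; 2: 0.297538; 3: 0.000474287.
By total probability, P(X = 1) = 0.35·0 + 0.17·0.297538 + 0.48·0.000474287 = 0.0508091.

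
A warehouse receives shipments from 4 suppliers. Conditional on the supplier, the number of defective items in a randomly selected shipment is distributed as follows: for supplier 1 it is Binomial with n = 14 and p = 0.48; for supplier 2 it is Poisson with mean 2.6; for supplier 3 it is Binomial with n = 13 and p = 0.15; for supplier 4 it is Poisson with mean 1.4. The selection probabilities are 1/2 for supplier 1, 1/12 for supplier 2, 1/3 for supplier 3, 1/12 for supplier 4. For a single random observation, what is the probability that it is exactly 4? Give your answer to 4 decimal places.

0.0814

Conditional on each supplier, P(X = 4): 1: 0.0768126; 2: 0.141422; 3: 0.0838381; 4: 0.039472.
By total probability, P(X = 4) = 0.5·0.0768126 + 0.0833333·0.141422 + 0.333333·0.0838381 + 0.0833333·0.039472 = 0.0814268.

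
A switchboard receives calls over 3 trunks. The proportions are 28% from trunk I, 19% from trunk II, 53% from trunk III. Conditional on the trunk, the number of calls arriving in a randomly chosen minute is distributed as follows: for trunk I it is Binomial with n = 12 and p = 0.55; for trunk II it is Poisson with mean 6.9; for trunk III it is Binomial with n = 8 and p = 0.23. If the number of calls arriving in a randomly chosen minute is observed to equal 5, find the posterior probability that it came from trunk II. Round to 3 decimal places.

Likelihoods P(X=5 | ·): I: 0.148945; II: 0.131351; III: 0.0164551.
Posterior ∝ prior × likelihood. Numerator for II: 0.19·0.131351 = 0.0249566.
Normalizing constant: 0.28·0.148945 + 0.19·0.131351 + 0.53·0.0164551 = 0.0753824.
P(II | observation) = 0.0249566 / 0.0753824 = 0.331067.

0.331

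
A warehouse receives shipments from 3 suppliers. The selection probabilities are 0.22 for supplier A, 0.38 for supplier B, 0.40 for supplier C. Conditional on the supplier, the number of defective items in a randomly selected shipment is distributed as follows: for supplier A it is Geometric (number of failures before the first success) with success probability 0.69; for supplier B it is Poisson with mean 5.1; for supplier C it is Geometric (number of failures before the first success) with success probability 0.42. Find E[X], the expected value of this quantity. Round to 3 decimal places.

Component means — A: 0.449275; B: 5.1; C: 1.38095.
E[X] = 0.22·0.449275 + 0.38·5.1 + 0.4·1.38095 = 2.58922.

2.589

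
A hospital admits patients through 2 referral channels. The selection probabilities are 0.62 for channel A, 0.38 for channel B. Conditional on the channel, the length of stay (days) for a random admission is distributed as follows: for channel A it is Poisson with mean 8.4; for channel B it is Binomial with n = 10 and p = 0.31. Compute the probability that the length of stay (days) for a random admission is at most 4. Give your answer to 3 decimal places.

Conditional on each channel, P(X ≤ 4): A: 0.0789083; B: 0.832053.
By total probability, P(X ≤ 4) = 0.62·0.0789083 + 0.38·0.832053 = 0.365103.

0.365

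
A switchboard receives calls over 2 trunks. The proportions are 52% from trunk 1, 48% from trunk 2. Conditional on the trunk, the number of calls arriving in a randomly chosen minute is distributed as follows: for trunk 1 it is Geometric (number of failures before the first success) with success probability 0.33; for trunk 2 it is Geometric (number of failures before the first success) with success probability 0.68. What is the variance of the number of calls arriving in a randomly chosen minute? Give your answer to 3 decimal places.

Per component, 1: μ=2.0303, E[X²]=10.2746; 2: μ=0.470588, E[X²]=0.913495.
E[X] = 0.52·2.0303 + 0.48·0.470588 = 1.28164.
E[X²] = 0.52·10.2746 + 0.48·0.913495 = 5.78125.
Var(X) = E[X²] − (E[X])² = 5.78125 − 1.6426 = 4.13865.

4.139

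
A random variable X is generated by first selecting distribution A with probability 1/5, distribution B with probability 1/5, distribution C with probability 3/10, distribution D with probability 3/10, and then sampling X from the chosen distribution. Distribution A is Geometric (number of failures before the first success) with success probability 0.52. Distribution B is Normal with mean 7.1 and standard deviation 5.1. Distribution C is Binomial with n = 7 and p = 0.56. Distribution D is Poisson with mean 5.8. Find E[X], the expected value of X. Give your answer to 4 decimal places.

4.5206

Component means — A: 0.923077; B: 7.1; C: 3.92; D: 5.8.
E[X] = 0.2·0.923077 + 0.2·7.1 + 0.3·3.92 + 0.3·5.8 = 4.52062.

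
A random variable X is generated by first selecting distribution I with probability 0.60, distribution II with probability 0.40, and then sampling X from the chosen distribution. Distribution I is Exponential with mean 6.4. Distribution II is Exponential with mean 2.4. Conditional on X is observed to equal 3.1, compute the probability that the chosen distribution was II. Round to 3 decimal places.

0.442

Likelihoods f(3.1 | ·): I: 0.0962628; II: 0.114505.
Posterior ∝ prior × likelihood. Numerator for II: 0.4·0.114505 = 0.0458021.
Normalizing constant: 0.6·0.0962628 + 0.4·0.114505 = 0.10356.
P(II | observation) = 0.0458021 / 0.10356 = 0.442277.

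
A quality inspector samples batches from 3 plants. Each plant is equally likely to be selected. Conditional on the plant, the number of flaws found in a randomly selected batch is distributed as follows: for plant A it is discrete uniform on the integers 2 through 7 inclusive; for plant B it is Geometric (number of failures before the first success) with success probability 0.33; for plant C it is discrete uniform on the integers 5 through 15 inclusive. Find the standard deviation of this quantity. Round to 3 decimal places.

Per component, A: μ=4.5, E[X²]=23.1667; B: μ=2.0303, E[X²]=10.2746; C: μ=10, E[X²]=110.
E[X] = 0.333333·4.5 + 0.333333·2.0303 + 0.333333·10 = 5.5101.
E[X²] = 0.333333·23.1667 + 0.333333·10.2746 + 0.333333·110 = 47.8137.
Var(X) = E[X²] − (E[X])² = 47.8137 − 30.3612 = 17.4525.
SD(X) = √17.4525 = 4.17762.

4.178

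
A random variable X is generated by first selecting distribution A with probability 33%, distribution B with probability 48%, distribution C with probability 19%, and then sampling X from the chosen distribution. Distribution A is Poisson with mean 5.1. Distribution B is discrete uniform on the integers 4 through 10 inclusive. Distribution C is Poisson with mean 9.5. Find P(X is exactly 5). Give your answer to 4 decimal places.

Conditional on each component, P(X = 5): A: 0.175294; B: 0.142857; C: 0.0482658.
By total probability, P(X = 5) = 0.33·0.175294 + 0.48·0.142857 + 0.19·0.0482658 = 0.135589.

0.1356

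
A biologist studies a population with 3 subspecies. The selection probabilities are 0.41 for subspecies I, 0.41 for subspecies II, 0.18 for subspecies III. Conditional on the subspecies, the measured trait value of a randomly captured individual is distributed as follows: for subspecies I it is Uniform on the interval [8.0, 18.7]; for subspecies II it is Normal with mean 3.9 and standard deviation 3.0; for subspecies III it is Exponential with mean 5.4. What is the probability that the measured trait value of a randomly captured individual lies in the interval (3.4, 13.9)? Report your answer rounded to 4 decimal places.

0.5402

Conditional on each subspecies, P(3.4 < X < 13.9): I: 0.551402; II: 0.565755; III: 0.456565.
By total probability, P(3.4 < X < 13.9) = 0.41·0.551402 + 0.41·0.565755 + 0.18·0.456565 = 0.540216.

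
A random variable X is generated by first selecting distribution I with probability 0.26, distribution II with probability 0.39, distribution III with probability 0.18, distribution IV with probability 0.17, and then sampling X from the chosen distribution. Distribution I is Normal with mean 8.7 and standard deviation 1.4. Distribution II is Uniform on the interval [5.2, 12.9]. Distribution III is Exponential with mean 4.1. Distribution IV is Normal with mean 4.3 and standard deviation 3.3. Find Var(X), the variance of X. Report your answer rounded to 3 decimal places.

Per component, I: μ=8.7, E[X²]=77.65; II: μ=9.05, E[X²]=86.8433; III: μ=4.1, E[X²]=33.62; IV: μ=4.3, E[X²]=29.38.
E[X] = 0.26·8.7 + 0.39·9.05 + 0.18·4.1 + 0.17·4.3 = 7.2605.
E[X²] = 0.26·77.65 + 0.39·86.8433 + 0.18·33.62 + 0.17·29.38 = 65.1041.
Var(X) = E[X²] − (E[X])² = 65.1041 − 52.7149 = 12.3892.

12.389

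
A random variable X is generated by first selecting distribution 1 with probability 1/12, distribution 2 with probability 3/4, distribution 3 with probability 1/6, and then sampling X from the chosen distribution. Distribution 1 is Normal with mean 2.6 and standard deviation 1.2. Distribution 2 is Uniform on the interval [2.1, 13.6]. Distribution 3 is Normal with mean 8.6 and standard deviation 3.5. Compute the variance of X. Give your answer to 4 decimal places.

Per component, 1: μ=2.6, E[X²]=8.2; 2: μ=7.85, E[X²]=72.6433; 3: μ=8.6, E[X²]=86.21.
E[X] = 0.0833333·2.6 + 0.75·7.85 + 0.166667·8.6 = 7.5375.
E[X²] = 0.0833333·8.2 + 0.75·72.6433 + 0.166667·86.21 = 69.5342.
Var(X) = E[X²] − (E[X])² = 69.5342 − 56.8139 = 12.7203.

12.7203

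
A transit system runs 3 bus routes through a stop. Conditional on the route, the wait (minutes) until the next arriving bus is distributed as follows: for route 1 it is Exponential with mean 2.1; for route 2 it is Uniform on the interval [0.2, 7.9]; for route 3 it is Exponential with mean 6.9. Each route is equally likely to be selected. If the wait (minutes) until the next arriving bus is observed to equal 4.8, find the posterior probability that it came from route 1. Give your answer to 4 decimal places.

Likelihoods f(4.8 | ·): 1: 0.0484292; 2: 0.12987; 3: 0.0722825.
Posterior ∝ prior × likelihood. Numerator for 1: 0.333333·0.0484292 = 0.0161431.
Normalizing constant: 0.333333·0.0484292 + 0.333333·0.12987 + 0.333333·0.0722825 = 0.0835273.
P(1 | observation) = 0.0161431 / 0.0835273 = 0.193267.

0.1933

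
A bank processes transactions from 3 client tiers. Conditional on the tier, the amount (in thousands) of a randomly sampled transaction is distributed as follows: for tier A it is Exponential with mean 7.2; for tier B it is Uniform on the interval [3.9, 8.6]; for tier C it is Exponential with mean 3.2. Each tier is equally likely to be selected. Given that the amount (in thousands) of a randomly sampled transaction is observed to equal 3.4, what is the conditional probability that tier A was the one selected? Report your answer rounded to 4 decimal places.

Likelihoods f(3.4 | ·): A: 0.0866132; B: 0; C: 0.107997.
Posterior ∝ prior × likelihood. Numerator for A: 0.333333·0.0866132 = 0.0288711.
Normalizing constant: 0.333333·0.0866132 + 0.333333·0 + 0.333333·0.107997 = 0.0648701.
P(A | observation) = 0.0288711 / 0.0648701 = 0.44506.

0.4451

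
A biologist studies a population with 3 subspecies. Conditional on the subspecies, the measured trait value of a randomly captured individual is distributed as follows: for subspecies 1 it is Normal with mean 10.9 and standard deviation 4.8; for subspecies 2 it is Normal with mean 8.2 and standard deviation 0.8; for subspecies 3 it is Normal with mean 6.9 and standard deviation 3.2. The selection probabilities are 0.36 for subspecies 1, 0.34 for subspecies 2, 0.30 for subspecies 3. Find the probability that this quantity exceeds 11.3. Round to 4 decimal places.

0.1934

Conditional on each subspecies, P(X > 11.3): 1: 0.466793; 2: 5.33123e-05; 3: 0.0845657.
By total probability, P(X > 11.3) = 0.36·0.466793 + 0.34·5.33123e-05 + 0.3·0.0845657 = 0.193433.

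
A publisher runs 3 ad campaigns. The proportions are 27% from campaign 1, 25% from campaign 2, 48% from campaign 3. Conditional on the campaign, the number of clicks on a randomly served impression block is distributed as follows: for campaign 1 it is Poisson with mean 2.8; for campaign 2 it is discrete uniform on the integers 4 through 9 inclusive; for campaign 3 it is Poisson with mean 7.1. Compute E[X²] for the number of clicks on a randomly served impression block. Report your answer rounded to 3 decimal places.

41.769

For each component E[X²] = Var + (mean)², giving 1: 10.64; 2: 45.1667; 3: 57.51.
Overall E[X²] = 0.27·10.64 + 0.25·45.1667 + 0.48·57.51 = 41.7693.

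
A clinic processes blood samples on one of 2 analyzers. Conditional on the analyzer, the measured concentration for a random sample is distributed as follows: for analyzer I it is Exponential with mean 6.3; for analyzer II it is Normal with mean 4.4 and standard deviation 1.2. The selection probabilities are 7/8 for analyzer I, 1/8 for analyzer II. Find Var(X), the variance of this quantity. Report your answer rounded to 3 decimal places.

35.304

Per component, I: μ=6.3, E[X²]=79.38; II: μ=4.4, E[X²]=20.8.
E[X] = 0.875·6.3 + 0.125·4.4 = 6.0625.
E[X²] = 0.875·79.38 + 0.125·20.8 = 72.0575.
Var(X) = E[X²] − (E[X])² = 72.0575 − 36.7539 = 35.3036.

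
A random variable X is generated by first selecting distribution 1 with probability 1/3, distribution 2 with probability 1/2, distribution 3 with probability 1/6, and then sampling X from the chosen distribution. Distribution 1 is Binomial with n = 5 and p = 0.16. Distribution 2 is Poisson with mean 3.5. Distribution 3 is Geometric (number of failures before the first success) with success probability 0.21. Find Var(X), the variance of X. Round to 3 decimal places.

6.668

Per component, 1: μ=0.8, E[X²]=1.312; 2: μ=3.5, E[X²]=15.75; 3: μ=3.7619, E[X²]=32.0658.
E[X] = 0.333333·0.8 + 0.5·3.5 + 0.166667·3.7619 = 2.64365.
E[X²] = 0.333333·1.312 + 0.5·15.75 + 0.166667·32.0658 = 13.6566.
Var(X) = E[X²] − (E[X])² = 13.6566 − 6.98889 = 6.66774.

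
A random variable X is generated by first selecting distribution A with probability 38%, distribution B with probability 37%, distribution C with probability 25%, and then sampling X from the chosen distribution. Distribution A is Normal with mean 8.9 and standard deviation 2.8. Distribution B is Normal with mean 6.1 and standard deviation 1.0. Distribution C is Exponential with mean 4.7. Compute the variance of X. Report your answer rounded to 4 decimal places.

11.8311

Per component, A: μ=8.9, E[X²]=87.05; B: μ=6.1, E[X²]=38.21; C: μ=4.7, E[X²]=44.18.
E[X] = 0.38·8.9 + 0.37·6.1 + 0.25·4.7 = 6.814.
E[X²] = 0.38·87.05 + 0.37·38.21 + 0.25·44.18 = 58.2617.
Var(X) = E[X²] − (E[X])² = 58.2617 − 46.4306 = 11.8311.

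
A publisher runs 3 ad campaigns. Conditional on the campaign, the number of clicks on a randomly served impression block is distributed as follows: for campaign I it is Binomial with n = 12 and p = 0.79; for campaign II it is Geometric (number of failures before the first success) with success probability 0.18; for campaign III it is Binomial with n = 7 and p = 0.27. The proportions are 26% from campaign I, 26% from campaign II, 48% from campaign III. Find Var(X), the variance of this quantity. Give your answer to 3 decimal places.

Per component, I: μ=9.48, E[X²]=91.8612; II: μ=4.55556, E[X²]=46.0617; III: μ=1.89, E[X²]=4.9518.
E[X] = 0.26·9.48 + 0.26·4.55556 + 0.48·1.89 = 4.55644.
E[X²] = 0.26·91.8612 + 0.26·46.0617 + 0.48·4.9518 = 38.2368.
Var(X) = E[X²] − (E[X])² = 38.2368 − 20.7612 = 17.4756.

17.476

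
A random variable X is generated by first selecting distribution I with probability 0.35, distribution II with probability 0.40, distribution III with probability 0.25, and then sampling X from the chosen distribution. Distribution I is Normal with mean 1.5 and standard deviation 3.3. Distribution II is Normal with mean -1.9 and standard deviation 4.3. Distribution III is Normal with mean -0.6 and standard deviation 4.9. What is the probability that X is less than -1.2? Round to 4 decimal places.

Conditional on each component, P(X < -1.2): I: 0.206627; II: 0.564658; III: 0.451272.
By total probability, P(X < -1.2) = 0.35·0.206627 + 0.4·0.564658 + 0.25·0.451272 = 0.411001.

0.4110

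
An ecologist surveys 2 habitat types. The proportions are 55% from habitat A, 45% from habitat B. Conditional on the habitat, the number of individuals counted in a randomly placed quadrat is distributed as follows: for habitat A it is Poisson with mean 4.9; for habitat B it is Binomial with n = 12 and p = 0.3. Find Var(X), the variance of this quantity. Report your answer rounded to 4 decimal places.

Per component, A: μ=4.9, E[X²]=28.91; B: μ=3.6, E[X²]=15.48.
E[X] = 0.55·4.9 + 0.45·3.6 = 4.315.
E[X²] = 0.55·28.91 + 0.45·15.48 = 22.8665.
Var(X) = E[X²] − (E[X])² = 22.8665 − 18.6192 = 4.24727.

4.2473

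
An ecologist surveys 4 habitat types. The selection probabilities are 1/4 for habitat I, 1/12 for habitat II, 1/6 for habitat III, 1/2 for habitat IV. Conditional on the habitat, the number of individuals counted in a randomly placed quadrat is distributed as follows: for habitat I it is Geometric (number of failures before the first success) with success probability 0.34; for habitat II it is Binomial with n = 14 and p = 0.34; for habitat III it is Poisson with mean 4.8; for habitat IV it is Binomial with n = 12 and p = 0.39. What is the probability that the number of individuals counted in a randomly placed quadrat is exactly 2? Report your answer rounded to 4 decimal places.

0.0946

Conditional on each habitat, P(X = 2): I: 0.148104; II: 0.0718665; III: 0.0948067; IV: 0.0716096.
By total probability, P(X = 2) = 0.25·0.148104 + 0.0833333·0.0718665 + 0.166667·0.0948067 + 0.5·0.0716096 = 0.0946208.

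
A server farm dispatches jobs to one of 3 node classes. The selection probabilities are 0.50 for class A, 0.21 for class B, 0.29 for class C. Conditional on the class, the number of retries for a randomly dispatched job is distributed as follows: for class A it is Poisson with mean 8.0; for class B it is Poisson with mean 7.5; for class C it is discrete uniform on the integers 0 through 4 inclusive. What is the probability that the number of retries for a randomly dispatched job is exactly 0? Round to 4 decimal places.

0.0583

Conditional on each class, P(X = 0): A: 0.000335463; B: 0.000553084; C: 0.2.
By total probability, P(X = 0) = 0.5·0.000335463 + 0.21·0.000553084 + 0.29·0.2 = 0.0582839.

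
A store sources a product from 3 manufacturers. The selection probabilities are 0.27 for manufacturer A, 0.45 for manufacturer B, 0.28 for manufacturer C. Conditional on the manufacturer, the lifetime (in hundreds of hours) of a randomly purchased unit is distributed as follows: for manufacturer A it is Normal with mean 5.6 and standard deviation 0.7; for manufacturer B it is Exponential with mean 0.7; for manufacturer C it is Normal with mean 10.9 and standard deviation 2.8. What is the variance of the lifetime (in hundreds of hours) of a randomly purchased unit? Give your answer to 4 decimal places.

20.6979

Per component, A: μ=5.6, E[X²]=31.85; B: μ=0.7, E[X²]=0.98; C: μ=10.9, E[X²]=126.65.
E[X] = 0.27·5.6 + 0.45·0.7 + 0.28·10.9 = 4.879.
E[X²] = 0.27·31.85 + 0.45·0.98 + 0.28·126.65 = 44.5025.
Var(X) = E[X²] − (E[X])² = 44.5025 − 23.8046 = 20.6979.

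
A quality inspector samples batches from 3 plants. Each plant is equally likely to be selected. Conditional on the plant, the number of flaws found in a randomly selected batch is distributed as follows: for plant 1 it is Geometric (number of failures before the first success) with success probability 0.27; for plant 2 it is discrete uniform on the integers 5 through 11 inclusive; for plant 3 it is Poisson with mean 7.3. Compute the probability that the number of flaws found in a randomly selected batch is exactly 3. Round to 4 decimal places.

0.0496

Conditional on each plant, P(X = 3): 1: 0.105035; 2: 0; 3: 0.0437993.
By total probability, P(X = 3) = 0.333333·0.105035 + 0.333333·0 + 0.333333·0.0437993 = 0.0496113.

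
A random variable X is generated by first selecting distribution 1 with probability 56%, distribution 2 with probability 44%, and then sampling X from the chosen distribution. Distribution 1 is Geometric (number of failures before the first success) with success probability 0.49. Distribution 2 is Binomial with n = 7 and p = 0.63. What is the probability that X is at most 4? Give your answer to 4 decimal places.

Conditional on each component, P(X ≤ 4): 1: 0.965497; 2: 0.513359.
By total probability, P(X ≤ 4) = 0.56·0.965497 + 0.44·0.513359 = 0.766556.

0.7666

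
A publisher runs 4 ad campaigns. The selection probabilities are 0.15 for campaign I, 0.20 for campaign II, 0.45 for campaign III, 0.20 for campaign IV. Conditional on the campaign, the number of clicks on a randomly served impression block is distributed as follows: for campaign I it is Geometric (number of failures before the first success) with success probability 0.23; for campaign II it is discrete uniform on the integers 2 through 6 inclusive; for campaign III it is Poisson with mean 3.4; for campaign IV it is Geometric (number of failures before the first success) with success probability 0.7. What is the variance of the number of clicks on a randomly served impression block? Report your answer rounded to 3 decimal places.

5.842

Per component, I: μ=3.34783, E[X²]=25.7637; II: μ=4, E[X²]=18; III: μ=3.4, E[X²]=14.96; IV: μ=0.428571, E[X²]=0.795918.
E[X] = 0.15·3.34783 + 0.2·4 + 0.45·3.4 + 0.2·0.428571 = 2.91789.
E[X²] = 0.15·25.7637 + 0.2·18 + 0.45·14.96 + 0.2·0.795918 = 14.3557.
Var(X) = E[X²] − (E[X])² = 14.3557 − 8.51407 = 5.84167.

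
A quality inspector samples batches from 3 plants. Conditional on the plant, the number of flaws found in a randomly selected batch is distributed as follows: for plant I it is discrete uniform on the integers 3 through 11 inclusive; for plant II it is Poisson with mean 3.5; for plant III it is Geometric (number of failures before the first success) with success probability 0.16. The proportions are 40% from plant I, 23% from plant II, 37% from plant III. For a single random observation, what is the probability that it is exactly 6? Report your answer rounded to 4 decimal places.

0.0830

Conditional on each plant, P(X = 6): I: 0.111111; II: 0.0770983; III: 0.0562077.
By total probability, P(X = 6) = 0.4·0.111111 + 0.23·0.0770983 + 0.37·0.0562077 = 0.0829739.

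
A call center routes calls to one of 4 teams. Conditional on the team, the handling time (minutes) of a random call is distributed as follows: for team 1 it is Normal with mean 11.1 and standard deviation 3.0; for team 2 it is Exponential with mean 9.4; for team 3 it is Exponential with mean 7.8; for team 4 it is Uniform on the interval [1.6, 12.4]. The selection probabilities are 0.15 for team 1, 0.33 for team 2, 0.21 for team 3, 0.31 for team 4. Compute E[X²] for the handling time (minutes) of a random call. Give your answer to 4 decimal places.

For each component E[X²] = Var + (mean)², giving 1: 132.21; 2: 176.72; 3: 121.68; 4: 58.72.
Overall E[X²] = 0.15·132.21 + 0.33·176.72 + 0.21·121.68 + 0.31·58.72 = 121.905.

121.9051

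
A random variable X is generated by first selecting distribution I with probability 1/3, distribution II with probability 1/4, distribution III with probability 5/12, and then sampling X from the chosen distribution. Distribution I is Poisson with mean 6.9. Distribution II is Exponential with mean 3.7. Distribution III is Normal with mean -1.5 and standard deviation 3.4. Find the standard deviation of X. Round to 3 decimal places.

4.900

Per component, I: μ=6.9, E[X²]=54.51; II: μ=3.7, E[X²]=27.38; III: μ=-1.5, E[X²]=13.81.
E[X] = 0.333333·6.9 + 0.25·3.7 + 0.416667·-1.5 = 2.6.
E[X²] = 0.333333·54.51 + 0.25·27.38 + 0.416667·13.81 = 30.7692.
Var(X) = E[X²] − (E[X])² = 30.7692 − 6.76 = 24.0092.
SD(X) = √24.0092 = 4.89991.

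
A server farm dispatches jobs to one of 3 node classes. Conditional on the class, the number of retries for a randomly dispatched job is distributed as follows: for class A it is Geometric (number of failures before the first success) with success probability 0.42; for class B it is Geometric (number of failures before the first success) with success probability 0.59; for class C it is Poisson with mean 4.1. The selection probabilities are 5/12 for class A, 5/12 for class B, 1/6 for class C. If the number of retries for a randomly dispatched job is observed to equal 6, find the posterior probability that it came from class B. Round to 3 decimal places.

Likelihoods P(X=6 | ·): A: 0.0159889; B: 0.00280256; C: 0.109336.
Posterior ∝ prior × likelihood. Numerator for B: 0.416667·0.00280256 = 0.00116773.
Normalizing constant: 0.416667·0.0159889 + 0.416667·0.00280256 + 0.166667·0.109336 = 0.0260524.
P(B | observation) = 0.00116773 / 0.0260524 = 0.0448225.

0.045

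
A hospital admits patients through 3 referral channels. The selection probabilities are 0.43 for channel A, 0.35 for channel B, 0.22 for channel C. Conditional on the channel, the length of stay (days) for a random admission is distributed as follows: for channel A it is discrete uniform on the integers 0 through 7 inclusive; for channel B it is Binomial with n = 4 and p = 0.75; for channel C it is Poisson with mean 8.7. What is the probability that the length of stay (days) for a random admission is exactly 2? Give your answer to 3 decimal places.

0.129

Conditional on each channel, P(X = 2): A: 0.125; B: 0.210938; C: 0.00630444.
By total probability, P(X = 2) = 0.43·0.125 + 0.35·0.210938 + 0.22·0.00630444 = 0.128965.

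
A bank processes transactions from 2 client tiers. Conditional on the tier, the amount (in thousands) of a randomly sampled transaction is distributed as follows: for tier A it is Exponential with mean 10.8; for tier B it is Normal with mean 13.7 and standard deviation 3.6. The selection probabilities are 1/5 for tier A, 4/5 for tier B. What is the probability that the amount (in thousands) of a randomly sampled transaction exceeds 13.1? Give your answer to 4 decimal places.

Conditional on each tier, P(X > 13.1): A: 0.297315; B: 0.566184.
By total probability, P(X > 13.1) = 0.2·0.297315 + 0.8·0.566184 = 0.51241.

0.5124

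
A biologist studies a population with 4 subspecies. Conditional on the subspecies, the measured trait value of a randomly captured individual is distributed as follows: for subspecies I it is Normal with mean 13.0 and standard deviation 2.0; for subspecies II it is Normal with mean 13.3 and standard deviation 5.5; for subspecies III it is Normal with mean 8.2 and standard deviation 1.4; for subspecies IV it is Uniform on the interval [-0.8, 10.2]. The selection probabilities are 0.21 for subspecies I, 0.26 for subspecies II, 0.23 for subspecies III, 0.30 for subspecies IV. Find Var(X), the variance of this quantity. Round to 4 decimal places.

25.8081

Per component, I: μ=13, E[X²]=173; II: μ=13.3, E[X²]=207.14; III: μ=8.2, E[X²]=69.2; IV: μ=4.7, E[X²]=32.1733.
E[X] = 0.21·13 + 0.26·13.3 + 0.23·8.2 + 0.3·4.7 = 9.484.
E[X²] = 0.21·173 + 0.26·207.14 + 0.23·69.2 + 0.3·32.1733 = 115.754.
Var(X) = E[X²] − (E[X])² = 115.754 − 89.9463 = 25.8081.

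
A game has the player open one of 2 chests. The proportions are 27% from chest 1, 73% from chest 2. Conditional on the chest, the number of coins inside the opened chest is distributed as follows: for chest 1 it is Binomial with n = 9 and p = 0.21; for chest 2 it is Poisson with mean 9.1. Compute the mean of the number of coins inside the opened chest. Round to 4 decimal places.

7.1533

Component means — 1: 1.89; 2: 9.1.
E[X] = 0.27·1.89 + 0.73·9.1 = 7.1533.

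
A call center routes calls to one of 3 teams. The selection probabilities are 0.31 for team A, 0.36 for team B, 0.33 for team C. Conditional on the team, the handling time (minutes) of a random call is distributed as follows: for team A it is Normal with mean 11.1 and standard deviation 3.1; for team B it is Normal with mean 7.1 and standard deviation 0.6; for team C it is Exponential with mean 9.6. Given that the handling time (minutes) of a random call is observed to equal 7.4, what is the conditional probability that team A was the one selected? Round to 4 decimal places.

0.0793

Likelihoods f(7.4 | ·): A: 0.0631262; B: 0.586776; C: 0.0481904.
Posterior ∝ prior × likelihood. Numerator for A: 0.31·0.0631262 = 0.0195691.
Normalizing constant: 0.31·0.0631262 + 0.36·0.586776 + 0.33·0.0481904 = 0.246711.
P(A | observation) = 0.0195691 / 0.246711 = 0.07932.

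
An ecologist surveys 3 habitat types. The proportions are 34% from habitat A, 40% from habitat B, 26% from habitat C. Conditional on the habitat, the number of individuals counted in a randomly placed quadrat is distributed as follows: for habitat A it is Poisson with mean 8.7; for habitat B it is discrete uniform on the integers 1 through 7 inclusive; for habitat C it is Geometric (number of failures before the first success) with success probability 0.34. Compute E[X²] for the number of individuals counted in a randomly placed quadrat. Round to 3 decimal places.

For each component E[X²] = Var + (mean)², giving A: 84.39; B: 20; C: 9.47751.
Overall E[X²] = 0.34·84.39 + 0.4·20 + 0.26·9.47751 = 39.1568.

39.157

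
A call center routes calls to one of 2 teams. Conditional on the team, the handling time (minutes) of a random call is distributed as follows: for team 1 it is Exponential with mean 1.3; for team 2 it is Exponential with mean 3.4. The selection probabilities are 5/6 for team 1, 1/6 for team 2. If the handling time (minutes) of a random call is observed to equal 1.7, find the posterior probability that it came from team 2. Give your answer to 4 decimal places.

0.1464

Likelihoods f(1.7 | ·): 1: 0.208033; 2: 0.178391.
Posterior ∝ prior × likelihood. Numerator for 2: 0.166667·0.178391 = 0.0297319.
Normalizing constant: 0.833333·0.208033 + 0.166667·0.178391 = 0.203093.
P(2 | observation) = 0.0297319 / 0.203093 = 0.146395.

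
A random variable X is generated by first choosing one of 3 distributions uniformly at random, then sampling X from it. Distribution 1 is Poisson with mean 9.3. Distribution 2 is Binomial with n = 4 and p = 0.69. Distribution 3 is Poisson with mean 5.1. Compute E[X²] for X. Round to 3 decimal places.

45.124

For each component E[X²] = Var + (mean)², giving 1: 95.79; 2: 8.4732; 3: 31.11.
Overall E[X²] = 0.333333·95.79 + 0.333333·8.4732 + 0.333333·31.11 = 45.1244.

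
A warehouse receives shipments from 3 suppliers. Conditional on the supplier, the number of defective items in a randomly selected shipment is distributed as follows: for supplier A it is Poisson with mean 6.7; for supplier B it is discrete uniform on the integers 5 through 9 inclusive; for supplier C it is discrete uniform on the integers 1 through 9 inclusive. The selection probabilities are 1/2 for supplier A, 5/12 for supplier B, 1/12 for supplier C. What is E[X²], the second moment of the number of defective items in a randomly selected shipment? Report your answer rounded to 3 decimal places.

For each component E[X²] = Var + (mean)², giving A: 51.59; B: 51; C: 31.6667.
Overall E[X²] = 0.5·51.59 + 0.416667·51 + 0.0833333·31.6667 = 49.6839.

49.684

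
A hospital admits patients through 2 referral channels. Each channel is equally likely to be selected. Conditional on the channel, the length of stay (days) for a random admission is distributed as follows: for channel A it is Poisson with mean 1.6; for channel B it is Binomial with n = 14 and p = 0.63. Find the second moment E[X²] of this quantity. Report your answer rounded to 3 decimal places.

42.608

For each component E[X²] = Var + (mean)², giving A: 4.16; B: 81.0558.
Overall E[X²] = 0.5·4.16 + 0.5·81.0558 = 42.6079.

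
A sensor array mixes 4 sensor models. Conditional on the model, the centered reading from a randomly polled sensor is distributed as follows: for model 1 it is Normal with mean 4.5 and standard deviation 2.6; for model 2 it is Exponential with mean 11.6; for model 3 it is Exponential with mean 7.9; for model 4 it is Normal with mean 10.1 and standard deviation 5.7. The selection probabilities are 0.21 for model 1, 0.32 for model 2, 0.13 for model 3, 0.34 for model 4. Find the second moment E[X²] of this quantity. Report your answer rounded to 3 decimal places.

For each component E[X²] = Var + (mean)², giving 1: 27.01; 2: 269.12; 3: 124.82; 4: 134.5.
Overall E[X²] = 0.21·27.01 + 0.32·269.12 + 0.13·124.82 + 0.34·134.5 = 153.747.

153.747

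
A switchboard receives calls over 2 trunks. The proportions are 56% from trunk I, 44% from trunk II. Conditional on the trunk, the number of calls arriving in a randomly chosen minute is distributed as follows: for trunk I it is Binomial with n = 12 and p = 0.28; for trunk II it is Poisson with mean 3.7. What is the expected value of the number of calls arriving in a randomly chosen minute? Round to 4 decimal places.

3.5096

Component means — I: 3.36; II: 3.7.
E[X] = 0.56·3.36 + 0.44·3.7 = 3.5096.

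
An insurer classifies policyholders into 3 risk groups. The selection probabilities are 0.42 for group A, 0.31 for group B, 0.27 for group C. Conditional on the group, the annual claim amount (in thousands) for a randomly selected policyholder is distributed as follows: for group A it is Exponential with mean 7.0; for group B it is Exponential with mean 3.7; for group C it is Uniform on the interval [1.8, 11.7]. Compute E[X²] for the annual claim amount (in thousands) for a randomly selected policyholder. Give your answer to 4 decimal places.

64.1549

For each component E[X²] = Var + (mean)², giving A: 98; B: 27.38; C: 53.73.
Overall E[X²] = 0.42·98 + 0.31·27.38 + 0.27·53.73 = 64.1549.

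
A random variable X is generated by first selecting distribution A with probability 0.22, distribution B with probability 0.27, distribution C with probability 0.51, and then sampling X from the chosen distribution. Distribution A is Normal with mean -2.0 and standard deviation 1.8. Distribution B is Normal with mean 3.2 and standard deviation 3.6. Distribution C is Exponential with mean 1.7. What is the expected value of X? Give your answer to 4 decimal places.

1.2910

Component means — A: -2; B: 3.2; C: 1.7.
E[X] = 0.22·-2 + 0.27·3.2 + 0.51·1.7 = 1.291.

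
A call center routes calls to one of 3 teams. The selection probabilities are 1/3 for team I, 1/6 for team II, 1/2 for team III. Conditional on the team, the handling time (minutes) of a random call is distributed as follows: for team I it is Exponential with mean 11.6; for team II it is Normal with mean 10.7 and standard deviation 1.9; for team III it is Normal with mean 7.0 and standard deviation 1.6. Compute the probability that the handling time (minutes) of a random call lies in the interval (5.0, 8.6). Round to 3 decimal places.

Conditional on each team, P(5.0 < X < 8.6): I: 0.17338; II: 0.133173; III: 0.735695.
By total probability, P(5.0 < X < 8.6) = 0.333333·0.17338 + 0.166667·0.133173 + 0.5·0.735695 = 0.447836.

0.448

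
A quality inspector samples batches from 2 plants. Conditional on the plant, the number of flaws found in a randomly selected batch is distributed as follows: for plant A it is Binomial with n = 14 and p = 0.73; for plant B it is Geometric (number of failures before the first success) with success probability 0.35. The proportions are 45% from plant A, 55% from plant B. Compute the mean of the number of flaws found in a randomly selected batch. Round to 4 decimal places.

Component means — A: 10.22; B: 1.85714.
E[X] = 0.45·10.22 + 0.55·1.85714 = 5.62043.

5.6204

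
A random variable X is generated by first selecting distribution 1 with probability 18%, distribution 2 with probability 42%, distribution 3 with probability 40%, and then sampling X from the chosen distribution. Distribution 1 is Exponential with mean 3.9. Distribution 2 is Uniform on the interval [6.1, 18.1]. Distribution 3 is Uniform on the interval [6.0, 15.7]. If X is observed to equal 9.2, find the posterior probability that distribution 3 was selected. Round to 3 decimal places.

0.512

Likelihoods f(9.2 | ·): 1: 0.0242352; 2: 0.0833333; 3: 0.103093.
Posterior ∝ prior × likelihood. Numerator for 3: 0.4·0.103093 = 0.0412371.
Normalizing constant: 0.18·0.0242352 + 0.42·0.0833333 + 0.4·0.103093 = 0.0805994.
P(3 | observation) = 0.0412371 / 0.0805994 = 0.51163.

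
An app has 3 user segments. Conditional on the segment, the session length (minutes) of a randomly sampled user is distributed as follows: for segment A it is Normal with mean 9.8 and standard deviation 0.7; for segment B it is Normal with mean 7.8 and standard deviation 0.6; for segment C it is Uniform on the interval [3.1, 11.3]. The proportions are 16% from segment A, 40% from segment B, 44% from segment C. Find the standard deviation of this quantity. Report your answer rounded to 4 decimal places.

1.8663

Per component, A: μ=9.8, E[X²]=96.53; B: μ=7.8, E[X²]=61.2; C: μ=7.2, E[X²]=57.4433.
E[X] = 0.16·9.8 + 0.4·7.8 + 0.44·7.2 = 7.856.
E[X²] = 0.16·96.53 + 0.4·61.2 + 0.44·57.4433 = 65.1999.
Var(X) = E[X²] − (E[X])² = 65.1999 − 61.7167 = 3.48313.
SD(X) = √3.48313 = 1.86631.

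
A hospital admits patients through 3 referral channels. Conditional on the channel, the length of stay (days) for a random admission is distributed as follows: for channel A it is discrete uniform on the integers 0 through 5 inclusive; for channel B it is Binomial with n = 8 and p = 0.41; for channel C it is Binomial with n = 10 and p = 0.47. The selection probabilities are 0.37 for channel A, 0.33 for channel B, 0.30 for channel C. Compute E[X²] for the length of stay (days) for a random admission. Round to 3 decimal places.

14.955

For each component E[X²] = Var + (mean)², giving A: 9.16667; B: 12.6936; C: 24.581.
Overall E[X²] = 0.37·9.16667 + 0.33·12.6936 + 0.3·24.581 = 14.9549.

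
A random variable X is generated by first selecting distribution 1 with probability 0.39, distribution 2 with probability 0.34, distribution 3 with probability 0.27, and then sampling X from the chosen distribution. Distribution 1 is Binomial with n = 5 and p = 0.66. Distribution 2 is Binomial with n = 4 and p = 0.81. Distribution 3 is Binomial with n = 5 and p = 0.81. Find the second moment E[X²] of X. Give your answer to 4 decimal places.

13.0996

For each component E[X²] = Var + (mean)², giving 1: 12.012; 2: 11.1132; 3: 17.172.
Overall E[X²] = 0.39·12.012 + 0.34·11.1132 + 0.27·17.172 = 13.0996.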